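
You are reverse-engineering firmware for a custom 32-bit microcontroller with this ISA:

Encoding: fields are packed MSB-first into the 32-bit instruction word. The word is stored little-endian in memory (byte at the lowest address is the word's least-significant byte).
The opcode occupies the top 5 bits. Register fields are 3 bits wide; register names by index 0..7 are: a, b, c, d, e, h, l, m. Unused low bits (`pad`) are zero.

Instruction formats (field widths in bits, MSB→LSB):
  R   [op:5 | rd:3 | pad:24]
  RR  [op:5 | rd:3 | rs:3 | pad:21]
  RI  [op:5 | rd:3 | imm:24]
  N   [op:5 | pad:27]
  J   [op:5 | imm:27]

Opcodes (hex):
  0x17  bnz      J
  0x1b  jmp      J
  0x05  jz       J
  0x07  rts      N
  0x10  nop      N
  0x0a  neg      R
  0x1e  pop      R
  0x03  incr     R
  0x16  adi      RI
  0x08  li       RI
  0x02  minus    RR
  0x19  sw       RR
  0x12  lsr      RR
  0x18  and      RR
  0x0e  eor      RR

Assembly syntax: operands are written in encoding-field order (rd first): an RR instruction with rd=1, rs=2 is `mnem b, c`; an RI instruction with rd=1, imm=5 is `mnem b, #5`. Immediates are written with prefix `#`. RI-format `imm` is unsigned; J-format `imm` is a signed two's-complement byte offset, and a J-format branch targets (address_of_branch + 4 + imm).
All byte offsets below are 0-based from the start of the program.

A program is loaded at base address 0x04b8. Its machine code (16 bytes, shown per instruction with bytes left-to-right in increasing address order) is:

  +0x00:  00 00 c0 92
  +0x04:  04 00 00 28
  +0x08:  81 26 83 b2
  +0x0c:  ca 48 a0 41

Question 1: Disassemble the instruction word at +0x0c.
@+0c  little-endian(ca 48 a0 41) = 0x41a048ca
  top 5b → 0x8 → li [RI]
  [26:24] rd=1 = b
  [23:0] imm=10504394 = #10504394

li b, #10504394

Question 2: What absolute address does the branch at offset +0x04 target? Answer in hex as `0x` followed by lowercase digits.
@+04  little-endian(04 00 00 28) = 0x28000004
  op=0x28000004>>27=0x5 ⇒ jz (J)
  imm: (w>>0)&0x7ffffff=0x4 → #4
  target = base 0x04b8 + off 0x04 + 4 + imm 4 = 0x04c4

0x04c4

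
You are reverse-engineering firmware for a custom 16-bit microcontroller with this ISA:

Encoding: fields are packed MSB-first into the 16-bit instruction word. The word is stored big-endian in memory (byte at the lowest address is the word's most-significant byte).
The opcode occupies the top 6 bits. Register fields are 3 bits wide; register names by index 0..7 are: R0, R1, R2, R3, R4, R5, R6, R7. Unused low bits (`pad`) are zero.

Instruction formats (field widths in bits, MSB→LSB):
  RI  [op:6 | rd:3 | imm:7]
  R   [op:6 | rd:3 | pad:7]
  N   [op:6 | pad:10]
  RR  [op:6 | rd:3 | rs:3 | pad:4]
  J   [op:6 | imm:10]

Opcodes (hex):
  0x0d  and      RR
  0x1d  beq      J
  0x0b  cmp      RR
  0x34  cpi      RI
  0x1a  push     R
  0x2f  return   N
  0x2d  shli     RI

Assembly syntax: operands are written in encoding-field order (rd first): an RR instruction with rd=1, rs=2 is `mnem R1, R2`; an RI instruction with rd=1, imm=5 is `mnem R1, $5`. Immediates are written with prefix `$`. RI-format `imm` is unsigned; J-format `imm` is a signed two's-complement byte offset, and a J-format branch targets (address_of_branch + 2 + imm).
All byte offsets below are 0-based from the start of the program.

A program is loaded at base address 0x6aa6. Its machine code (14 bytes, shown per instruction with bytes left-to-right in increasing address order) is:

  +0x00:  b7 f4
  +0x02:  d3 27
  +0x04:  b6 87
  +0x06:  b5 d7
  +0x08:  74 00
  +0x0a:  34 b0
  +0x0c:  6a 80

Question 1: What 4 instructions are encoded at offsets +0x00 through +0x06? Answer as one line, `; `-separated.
shli R7, $116; cpi R6, $39; shli R5, $7; shli R3, $87

+0x00: b7 f4 ⇒ word 0xb7f4 (big)
  opcode bits[15:10]=0x2d: shli/RI
  rd: (w>>7)&0x7=0x7 → R7
  imm: (w>>0)&0x7f=0x74 → $116
+0x02: d3 27 ⇒ word 0xd327 (big)
  opcode bits[15:10]=0x34: cpi/RI
  rd: (w>>7)&0x7=0x6 → R6
  imm: (w>>0)&0x7f=0x27 → $39
+0x04: b6 87 ⇒ word 0xb687 (big)
  opcode bits[15:10]=0x2d: shli/RI
  rd: (w>>7)&0x7=0x5 → R5
  imm: (w>>0)&0x7f=0x7 → $7
+0x06: b5 d7 ⇒ word 0xb5d7 (big)
  opcode bits[15:10]=0x2d: shli/RI
  rd: (w>>7)&0x7=0x3 → R3
  imm: (w>>0)&0x7f=0x57 → $87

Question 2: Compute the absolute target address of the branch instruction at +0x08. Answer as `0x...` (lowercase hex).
@+08  big-endian(74 00) = 0x7400
  op=0x7400>>10=0x1d ⇒ beq (J)
  imm: (w>>0)&0x3ff=0x0 → $0
  target = base 0x6aa6 + off 0x08 + 2 + imm 0 = 0x6ab0

0x6ab0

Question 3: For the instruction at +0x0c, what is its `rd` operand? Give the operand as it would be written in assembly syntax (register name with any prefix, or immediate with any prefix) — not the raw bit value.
[0c] 6a 80 → 0x6a80
  op=0x6a80>>10=0x1a ⇒ push (R)
  rd: (w>>7)&0x7=0x5 → R5

R5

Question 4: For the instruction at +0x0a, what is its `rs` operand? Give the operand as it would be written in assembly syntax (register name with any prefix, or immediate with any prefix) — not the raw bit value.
+0x0a: 34 b0 ⇒ word 0x34b0 (big)
  opcode bits[15:10]=0xd: and/RR
  [9:7] rd=1 = R1
  [6:4] rs=3 = R3

R3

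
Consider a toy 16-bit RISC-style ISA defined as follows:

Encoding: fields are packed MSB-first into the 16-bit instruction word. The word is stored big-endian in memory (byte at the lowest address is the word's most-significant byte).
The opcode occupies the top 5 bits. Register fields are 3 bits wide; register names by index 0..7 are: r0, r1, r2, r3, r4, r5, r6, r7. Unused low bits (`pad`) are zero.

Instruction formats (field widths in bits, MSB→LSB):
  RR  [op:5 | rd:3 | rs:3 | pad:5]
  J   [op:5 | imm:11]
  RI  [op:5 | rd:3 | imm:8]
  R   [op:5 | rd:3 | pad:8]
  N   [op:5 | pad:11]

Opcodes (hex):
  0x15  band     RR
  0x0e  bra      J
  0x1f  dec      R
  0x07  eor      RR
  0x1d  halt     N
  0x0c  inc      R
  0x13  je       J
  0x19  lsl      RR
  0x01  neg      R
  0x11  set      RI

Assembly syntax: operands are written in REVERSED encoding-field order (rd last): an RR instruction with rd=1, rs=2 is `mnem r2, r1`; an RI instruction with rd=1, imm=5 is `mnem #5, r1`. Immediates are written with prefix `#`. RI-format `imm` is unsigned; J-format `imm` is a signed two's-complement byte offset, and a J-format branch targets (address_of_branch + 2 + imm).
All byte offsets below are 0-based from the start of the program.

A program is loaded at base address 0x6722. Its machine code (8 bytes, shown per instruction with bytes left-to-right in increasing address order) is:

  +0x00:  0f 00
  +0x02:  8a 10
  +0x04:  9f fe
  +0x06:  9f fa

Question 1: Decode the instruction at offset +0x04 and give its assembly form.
je #-2

@+04  big-endian(9f fe) = 0x9ffe
  op=0x9ffe>>11=0x13 ⇒ je (J)
  imm@[10:0]=0x7fe (s11→-2) ⇒ #-2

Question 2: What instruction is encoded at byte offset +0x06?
@+06  big-endian(9f fa) = 0x9ffa
  op=0x9ffa>>11=0x13 ⇒ je (J)
  [10:0] imm=2042 (s11→-6) = #-6

je #-6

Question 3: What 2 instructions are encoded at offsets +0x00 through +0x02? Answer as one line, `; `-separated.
+0x00: 0f 00 ⇒ word 0x0f00 (big)
  op=0x0f00>>11=0x1 ⇒ neg (R)
  rd@[10:8]=0x7 ⇒ r7
+0x02: 8a 10 ⇒ word 0x8a10 (big)
  op=0x8a10>>11=0x11 ⇒ set (RI)
  rd@[10:8]=0x2 ⇒ r2
  imm@[7:0]=0x10 ⇒ #16

neg r7; set #16, r2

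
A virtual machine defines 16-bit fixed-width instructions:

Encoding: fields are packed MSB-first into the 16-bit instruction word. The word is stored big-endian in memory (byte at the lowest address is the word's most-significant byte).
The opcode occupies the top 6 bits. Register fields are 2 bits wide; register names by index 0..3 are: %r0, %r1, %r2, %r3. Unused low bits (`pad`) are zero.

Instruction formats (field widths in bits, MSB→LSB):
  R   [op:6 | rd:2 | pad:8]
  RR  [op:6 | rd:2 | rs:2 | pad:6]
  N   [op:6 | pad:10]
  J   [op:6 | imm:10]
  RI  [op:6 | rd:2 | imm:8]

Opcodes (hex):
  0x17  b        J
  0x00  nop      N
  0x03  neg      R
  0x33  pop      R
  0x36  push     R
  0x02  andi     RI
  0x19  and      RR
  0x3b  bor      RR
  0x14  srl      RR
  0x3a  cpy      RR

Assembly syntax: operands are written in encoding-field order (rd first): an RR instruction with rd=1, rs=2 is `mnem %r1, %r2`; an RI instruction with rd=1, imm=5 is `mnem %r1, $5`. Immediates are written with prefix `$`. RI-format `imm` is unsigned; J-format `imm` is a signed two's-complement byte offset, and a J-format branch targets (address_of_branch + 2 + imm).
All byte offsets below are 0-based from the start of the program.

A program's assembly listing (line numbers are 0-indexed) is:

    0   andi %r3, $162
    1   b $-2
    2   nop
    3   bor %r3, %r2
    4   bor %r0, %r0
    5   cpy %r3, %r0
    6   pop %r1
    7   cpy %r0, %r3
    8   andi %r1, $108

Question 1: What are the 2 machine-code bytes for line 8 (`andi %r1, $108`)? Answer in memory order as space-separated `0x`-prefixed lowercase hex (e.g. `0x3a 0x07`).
0x09 0x6c

line 8 (andi): pack op=0x2:6|rd=1:2|imm=108:8 = 0x096c; big→ 09 6c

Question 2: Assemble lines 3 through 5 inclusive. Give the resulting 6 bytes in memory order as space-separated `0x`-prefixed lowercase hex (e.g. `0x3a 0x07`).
0xef 0x80 0xec 0x00 0xeb 0x00

L3: bor op=0x3b:6|rd=3:2|rs=2:2|pad=0:6 ⇒ 0xef80 ⇒ big ef 80
L4: bor op=0x3b:6|rd=0:2|rs=0:2|pad=0:6 ⇒ 0xec00 ⇒ big ec 00
L5: cpy op=0x3a:6|rd=3:2|rs=0:2|pad=0:6 ⇒ 0xeb00 ⇒ big eb 00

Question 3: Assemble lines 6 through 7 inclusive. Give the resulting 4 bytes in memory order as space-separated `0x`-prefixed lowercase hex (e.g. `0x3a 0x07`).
0xcd 0x00 0xe8 0xc0

line 6 (pop): pack op=0x33:6|rd=1:2|pad=0:8 = 0xcd00; big→ cd 00
line 7 (cpy): pack op=0x3a:6|rd=0:2|rs=3:2|pad=0:6 = 0xe8c0; big→ e8 c0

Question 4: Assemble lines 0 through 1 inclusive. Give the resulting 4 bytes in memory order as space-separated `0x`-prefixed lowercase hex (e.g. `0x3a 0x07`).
0x0b 0xa2 0x5f 0xfe

line 0 (andi): pack op=0x2:6|rd=3:2|imm=162:8 = 0x0ba2; big→ 0b a2
line 1 (b): pack op=0x17:6|imm=-2:10 = 0x5ffe; big→ 5f fe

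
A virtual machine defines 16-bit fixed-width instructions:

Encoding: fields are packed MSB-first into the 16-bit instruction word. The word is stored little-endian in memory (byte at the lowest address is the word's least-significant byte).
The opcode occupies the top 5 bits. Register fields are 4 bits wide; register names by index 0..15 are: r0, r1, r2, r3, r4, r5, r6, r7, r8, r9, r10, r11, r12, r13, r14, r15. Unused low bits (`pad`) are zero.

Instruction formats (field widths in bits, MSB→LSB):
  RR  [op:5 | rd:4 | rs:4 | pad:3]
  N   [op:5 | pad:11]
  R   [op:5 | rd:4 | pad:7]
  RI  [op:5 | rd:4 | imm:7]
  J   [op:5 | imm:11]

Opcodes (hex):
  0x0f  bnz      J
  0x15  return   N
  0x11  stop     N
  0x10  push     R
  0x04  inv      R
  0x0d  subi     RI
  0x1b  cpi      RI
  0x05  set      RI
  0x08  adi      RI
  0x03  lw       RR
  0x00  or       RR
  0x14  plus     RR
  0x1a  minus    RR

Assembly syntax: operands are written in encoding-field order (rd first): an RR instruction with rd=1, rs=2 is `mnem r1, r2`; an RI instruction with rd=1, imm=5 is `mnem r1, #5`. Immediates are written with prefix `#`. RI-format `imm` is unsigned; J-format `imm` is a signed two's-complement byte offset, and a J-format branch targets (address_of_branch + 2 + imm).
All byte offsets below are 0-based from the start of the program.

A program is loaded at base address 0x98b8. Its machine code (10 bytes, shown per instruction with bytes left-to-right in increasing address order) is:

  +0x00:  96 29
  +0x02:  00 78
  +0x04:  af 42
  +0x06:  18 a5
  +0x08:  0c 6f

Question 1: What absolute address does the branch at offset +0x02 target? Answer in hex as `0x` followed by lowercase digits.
0x98bc

[02] 00 78 → 0x7800
  op=0x7800>>11=0xf ⇒ bnz (J)
  imm@[10:0]=0x0 ⇒ #0
  target = base 0x98b8 + off 0x02 + 2 + imm 0 = 0x98bc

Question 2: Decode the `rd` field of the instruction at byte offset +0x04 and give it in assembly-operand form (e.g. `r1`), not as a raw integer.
[04] af 42 → 0x42af
  opcode bits[15:11]=0x8: adi/RI
  rd@[10:7]=0x5 ⇒ r5
  imm@[6:0]=0x2f ⇒ #47

r5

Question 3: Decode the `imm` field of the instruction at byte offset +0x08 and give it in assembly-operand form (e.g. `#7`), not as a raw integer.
@+08  little-endian(0c 6f) = 0x6f0c
  top 5b → 0xd → subi [RI]
  rd: (w>>7)&0xf=0xe → r14
  imm: (w>>0)&0x7f=0xc → #12

#12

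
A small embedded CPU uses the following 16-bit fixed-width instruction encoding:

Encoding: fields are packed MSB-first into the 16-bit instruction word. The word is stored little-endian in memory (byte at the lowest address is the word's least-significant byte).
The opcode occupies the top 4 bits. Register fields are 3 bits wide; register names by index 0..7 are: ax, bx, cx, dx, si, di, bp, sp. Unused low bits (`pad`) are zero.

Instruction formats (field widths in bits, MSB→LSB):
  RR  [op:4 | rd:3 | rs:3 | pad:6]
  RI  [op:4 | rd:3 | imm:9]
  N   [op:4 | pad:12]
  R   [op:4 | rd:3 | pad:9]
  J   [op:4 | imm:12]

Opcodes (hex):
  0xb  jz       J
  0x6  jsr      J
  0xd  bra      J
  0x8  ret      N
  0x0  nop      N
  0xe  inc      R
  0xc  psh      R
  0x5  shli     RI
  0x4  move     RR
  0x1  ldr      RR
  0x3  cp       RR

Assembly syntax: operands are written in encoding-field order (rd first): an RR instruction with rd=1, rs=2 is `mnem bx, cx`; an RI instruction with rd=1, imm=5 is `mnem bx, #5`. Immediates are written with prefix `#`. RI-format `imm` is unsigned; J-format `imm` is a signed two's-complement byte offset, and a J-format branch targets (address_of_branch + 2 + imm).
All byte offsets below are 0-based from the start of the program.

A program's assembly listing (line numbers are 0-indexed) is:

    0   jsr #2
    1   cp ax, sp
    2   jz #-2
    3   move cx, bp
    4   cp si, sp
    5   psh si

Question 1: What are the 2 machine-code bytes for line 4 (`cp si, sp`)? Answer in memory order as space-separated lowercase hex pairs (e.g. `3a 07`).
4. cp fields op=0x3:4|rd=4:3|rs=7:3|pad=0:6 → word 39c0h → c0 39

c0 39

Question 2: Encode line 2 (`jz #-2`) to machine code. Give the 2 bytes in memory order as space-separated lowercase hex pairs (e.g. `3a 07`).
fe bf

line 2 (jz): pack op=0xb:4|imm=-2:12 = 0xbffe; little→ fe bf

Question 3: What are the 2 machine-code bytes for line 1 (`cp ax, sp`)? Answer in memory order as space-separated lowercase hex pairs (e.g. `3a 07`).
1. cp fields op=0x3:4|rd=0:3|rs=7:3|pad=0:6 → word 31c0h → c0 31

c0 31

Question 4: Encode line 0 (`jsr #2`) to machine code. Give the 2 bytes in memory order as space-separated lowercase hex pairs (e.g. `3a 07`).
02 60

0. jsr fields op=0x6:4|imm=2:12 → word 6002h → 02 60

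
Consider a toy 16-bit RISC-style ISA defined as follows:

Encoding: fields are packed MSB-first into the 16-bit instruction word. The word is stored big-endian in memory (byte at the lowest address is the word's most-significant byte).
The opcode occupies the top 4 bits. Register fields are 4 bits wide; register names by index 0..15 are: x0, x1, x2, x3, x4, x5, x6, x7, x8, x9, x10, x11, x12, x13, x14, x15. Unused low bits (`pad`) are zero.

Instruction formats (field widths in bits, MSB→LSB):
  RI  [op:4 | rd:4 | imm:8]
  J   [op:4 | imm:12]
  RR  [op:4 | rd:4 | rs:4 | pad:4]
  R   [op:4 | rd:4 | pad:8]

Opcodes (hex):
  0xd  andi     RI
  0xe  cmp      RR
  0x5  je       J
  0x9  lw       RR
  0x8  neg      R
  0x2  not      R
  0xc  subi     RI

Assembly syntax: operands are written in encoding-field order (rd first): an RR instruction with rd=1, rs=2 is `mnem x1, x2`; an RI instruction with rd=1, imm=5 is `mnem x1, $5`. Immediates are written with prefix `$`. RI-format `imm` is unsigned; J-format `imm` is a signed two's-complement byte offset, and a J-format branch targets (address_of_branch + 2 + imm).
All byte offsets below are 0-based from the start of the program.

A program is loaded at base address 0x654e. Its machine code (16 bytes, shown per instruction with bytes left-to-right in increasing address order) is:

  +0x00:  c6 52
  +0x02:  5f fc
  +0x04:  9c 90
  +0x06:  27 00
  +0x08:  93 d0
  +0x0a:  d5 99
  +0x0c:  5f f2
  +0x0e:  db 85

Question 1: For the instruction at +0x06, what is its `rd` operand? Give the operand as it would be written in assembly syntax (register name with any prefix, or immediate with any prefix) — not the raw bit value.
+0x06: 27 00 ⇒ word 0x2700 (big)
  top 4b → 0x2 → not [R]
  rd@[11:8]=0x7 ⇒ x7

x7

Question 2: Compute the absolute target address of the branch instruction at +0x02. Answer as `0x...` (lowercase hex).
0x654e

@+02  big-endian(5f fc) = 0x5ffc
  op=0x5ffc>>12=0x5 ⇒ je (J)
  imm@[11:0]=0xffc (s12→-4) ⇒ $-4
  target = base 0x654e + off 0x02 + 2 + imm -4 = 0x654e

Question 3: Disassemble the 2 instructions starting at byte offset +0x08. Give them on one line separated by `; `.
lw x3, x13; andi x5, $153

off 0x08: read 93 d0 as big → 0x93d0
  opcode bits[15:12]=0x9: lw/RR
  rd: (w>>8)&0xf=0x3 → x3
  rs: (w>>4)&0xf=0xd → x13
off 0x0a: read d5 99 as big → 0xd599
  opcode bits[15:12]=0xd: andi/RI
  rd: (w>>8)&0xf=0x5 → x5
  imm: (w>>0)&0xff=0x99 → $153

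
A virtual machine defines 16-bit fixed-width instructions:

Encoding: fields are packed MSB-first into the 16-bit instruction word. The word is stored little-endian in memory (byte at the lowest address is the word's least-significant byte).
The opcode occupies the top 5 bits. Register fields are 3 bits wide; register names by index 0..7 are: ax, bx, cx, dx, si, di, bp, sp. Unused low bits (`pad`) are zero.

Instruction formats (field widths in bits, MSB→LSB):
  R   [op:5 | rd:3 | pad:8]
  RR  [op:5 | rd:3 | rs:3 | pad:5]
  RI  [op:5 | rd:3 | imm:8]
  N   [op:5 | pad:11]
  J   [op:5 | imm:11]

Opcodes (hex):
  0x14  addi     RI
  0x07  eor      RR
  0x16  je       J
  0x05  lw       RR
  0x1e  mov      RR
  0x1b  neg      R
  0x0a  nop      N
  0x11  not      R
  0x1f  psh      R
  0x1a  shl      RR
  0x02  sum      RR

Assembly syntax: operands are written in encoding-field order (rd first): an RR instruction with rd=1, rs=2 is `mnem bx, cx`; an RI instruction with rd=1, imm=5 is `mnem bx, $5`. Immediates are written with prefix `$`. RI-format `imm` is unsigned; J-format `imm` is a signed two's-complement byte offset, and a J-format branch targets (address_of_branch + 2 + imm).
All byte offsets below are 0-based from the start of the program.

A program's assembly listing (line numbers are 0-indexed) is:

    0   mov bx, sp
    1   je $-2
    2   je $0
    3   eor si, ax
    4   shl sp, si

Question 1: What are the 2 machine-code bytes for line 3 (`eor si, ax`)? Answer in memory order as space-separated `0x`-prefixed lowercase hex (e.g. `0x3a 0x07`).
0x00 0x3c

L3: eor op=0x7:5|rd=4:3|rs=0:3|pad=0:5 ⇒ 0x3c00 ⇒ little 00 3c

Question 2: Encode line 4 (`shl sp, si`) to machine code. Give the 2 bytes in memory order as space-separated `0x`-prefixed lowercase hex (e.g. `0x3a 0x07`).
0x80 0xd7

line 4 (shl): pack op=0x1a:5|rd=7:3|rs=4:3|pad=0:5 = 0xd780; little→ 80 d7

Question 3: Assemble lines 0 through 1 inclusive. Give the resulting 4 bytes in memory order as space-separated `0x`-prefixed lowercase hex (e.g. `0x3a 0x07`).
0. mov fields op=0x1e:5|rd=1:3|rs=7:3|pad=0:5 → word f1e0h → e0 f1
1. je fields op=0x16:5|imm=-2:11 → word b7feh → fe b7

0xe0 0xf1 0xfe 0xb7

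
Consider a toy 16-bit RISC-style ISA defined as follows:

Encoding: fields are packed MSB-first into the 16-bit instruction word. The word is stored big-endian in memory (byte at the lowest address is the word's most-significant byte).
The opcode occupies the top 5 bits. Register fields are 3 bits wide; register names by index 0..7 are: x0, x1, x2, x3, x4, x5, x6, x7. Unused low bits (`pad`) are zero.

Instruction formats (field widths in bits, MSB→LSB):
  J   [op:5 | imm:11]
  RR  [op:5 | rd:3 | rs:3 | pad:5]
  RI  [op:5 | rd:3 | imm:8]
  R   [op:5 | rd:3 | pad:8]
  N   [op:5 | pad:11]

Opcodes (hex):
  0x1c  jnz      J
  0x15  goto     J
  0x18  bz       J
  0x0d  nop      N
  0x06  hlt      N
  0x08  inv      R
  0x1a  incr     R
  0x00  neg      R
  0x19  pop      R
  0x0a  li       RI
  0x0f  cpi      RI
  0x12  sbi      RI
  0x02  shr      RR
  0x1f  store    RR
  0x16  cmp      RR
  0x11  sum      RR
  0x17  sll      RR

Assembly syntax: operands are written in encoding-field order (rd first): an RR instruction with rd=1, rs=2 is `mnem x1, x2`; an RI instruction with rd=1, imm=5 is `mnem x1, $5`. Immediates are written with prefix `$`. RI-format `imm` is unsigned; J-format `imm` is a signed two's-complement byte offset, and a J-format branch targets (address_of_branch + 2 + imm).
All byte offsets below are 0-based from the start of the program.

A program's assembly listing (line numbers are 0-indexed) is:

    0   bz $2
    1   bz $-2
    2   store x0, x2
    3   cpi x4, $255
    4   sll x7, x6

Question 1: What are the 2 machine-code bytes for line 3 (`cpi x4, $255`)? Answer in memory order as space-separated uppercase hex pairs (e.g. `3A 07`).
7C FF

line 3 (cpi): pack op=0xf:5|rd=4:3|imm=255:8 = 0x7cff; big→ 7c ff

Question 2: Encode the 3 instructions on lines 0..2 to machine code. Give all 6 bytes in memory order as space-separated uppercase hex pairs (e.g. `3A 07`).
L0: bz op=0x18:5|imm=2:11 ⇒ 0xc002 ⇒ big c0 02
L1: bz op=0x18:5|imm=-2:11 ⇒ 0xc7fe ⇒ big c7 fe
L2: store op=0x1f:5|rd=0:3|rs=2:3|pad=0:5 ⇒ 0xf840 ⇒ big f8 40

C0 02 C7 FE F8 40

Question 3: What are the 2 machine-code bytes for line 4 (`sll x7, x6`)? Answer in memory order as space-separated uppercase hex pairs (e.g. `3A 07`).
BF C0

line 4 (sll): pack op=0x17:5|rd=7:3|rs=6:3|pad=0:5 = 0xbfc0; big→ bf c0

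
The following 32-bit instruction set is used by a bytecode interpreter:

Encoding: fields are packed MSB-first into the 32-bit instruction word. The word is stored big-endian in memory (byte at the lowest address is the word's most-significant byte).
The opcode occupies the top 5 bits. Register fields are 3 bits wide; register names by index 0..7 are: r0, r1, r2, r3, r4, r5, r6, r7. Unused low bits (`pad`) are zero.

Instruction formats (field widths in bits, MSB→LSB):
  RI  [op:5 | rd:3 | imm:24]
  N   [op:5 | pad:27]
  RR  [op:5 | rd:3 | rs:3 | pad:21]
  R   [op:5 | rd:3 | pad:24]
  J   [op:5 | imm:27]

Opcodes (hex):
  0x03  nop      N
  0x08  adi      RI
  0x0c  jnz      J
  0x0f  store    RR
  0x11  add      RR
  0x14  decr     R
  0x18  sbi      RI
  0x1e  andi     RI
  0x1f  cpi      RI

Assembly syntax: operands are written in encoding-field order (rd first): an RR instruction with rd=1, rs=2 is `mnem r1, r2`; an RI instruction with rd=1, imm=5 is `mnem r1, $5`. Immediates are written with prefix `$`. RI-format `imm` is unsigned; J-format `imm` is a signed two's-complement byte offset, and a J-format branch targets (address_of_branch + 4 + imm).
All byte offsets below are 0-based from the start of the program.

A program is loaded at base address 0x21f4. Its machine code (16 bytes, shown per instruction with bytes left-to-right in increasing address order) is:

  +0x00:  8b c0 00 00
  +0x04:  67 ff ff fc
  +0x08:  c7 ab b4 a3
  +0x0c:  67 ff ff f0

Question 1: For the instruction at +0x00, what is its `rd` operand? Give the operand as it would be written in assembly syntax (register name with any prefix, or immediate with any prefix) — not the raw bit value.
r3

off 0x00: read 8b c0 00 00 as big → 0x8bc00000
  top 5b → 0x11 → add [RR]
  [26:24] rd=3 = r3
  [23:21] rs=6 = r6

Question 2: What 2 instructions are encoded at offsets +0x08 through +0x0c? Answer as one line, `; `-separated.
[08] c7 ab b4 a3 → 0xc7abb4a3
  op=0xc7abb4a3>>27=0x18 ⇒ sbi (RI)
  rd: (w>>24)&0x7=0x7 → r7
  imm: (w>>0)&0xffffff=0xabb4a3 → $11252899
[0c] 67 ff ff f0 → 0x67fffff0
  op=0x67fffff0>>27=0xc ⇒ jnz (J)
  imm: (w>>0)&0x7ffffff=0x7fffff0 (s27→-16) → $-16

sbi r7, $11252899; jnz $-16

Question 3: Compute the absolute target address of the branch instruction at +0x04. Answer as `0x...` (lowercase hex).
[04] 67 ff ff fc → 0x67fffffc
  top 5b → 0xc → jnz [J]
  imm: (w>>0)&0x7ffffff=0x7fffffc (s27→-4) → $-4
  target = base 0x21f4 + off 0x04 + 4 + imm -4 = 0x21f8

0x21f8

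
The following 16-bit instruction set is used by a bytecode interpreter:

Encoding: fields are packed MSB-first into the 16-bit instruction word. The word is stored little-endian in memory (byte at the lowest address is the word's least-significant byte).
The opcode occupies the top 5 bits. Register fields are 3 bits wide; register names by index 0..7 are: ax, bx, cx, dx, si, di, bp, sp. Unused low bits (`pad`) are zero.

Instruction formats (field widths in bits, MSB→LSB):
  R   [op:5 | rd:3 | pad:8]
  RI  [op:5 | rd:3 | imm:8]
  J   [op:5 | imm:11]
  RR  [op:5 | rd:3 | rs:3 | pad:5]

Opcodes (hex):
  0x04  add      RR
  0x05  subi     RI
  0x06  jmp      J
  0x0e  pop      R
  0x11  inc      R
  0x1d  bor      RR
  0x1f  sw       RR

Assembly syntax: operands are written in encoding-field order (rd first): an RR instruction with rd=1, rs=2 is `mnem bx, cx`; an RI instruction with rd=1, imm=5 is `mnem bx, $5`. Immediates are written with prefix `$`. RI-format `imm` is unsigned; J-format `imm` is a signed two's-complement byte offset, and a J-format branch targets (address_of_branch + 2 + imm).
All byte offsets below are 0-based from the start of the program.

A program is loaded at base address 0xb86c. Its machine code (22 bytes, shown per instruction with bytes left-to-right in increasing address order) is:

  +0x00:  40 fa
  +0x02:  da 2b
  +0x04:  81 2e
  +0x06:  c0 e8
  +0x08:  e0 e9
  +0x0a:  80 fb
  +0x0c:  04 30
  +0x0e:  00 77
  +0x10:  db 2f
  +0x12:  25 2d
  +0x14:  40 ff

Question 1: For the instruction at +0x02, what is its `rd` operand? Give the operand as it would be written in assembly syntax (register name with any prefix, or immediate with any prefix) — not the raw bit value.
dx

[02] da 2b → 0x2bda
  top 5b → 0x5 → subi [RI]
  rd@[10:8]=0x3 ⇒ dx
  imm@[7:0]=0xda ⇒ $218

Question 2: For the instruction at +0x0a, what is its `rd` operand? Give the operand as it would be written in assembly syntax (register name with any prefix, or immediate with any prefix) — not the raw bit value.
dx

@+0a  little-endian(80 fb) = 0xfb80
  op=0xfb80>>11=0x1f ⇒ sw (RR)
  rd@[10:8]=0x3 ⇒ dx
  rs@[7:5]=0x4 ⇒ si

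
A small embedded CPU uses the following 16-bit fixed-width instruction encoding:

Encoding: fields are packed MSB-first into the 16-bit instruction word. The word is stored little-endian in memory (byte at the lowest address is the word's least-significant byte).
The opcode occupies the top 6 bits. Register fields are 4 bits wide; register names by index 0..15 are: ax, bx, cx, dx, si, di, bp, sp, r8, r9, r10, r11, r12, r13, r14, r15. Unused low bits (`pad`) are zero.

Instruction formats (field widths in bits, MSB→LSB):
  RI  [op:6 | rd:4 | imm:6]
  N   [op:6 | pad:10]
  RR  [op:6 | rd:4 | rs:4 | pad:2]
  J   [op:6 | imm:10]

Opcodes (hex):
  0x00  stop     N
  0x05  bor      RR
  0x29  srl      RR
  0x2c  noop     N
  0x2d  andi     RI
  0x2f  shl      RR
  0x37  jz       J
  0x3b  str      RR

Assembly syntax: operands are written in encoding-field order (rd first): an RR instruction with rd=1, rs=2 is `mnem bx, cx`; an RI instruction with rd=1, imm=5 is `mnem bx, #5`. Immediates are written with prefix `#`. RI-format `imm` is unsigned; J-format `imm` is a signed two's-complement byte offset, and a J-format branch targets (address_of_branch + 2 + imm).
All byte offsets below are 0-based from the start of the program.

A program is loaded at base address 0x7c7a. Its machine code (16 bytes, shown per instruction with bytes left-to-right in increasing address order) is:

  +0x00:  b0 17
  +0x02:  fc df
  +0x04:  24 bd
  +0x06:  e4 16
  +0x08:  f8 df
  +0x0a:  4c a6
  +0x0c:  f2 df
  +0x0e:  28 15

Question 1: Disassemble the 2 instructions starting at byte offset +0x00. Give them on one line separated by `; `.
bor r14, r12; jz #-4

@+00  little-endian(b0 17) = 0x17b0
  top 6b → 0x5 → bor [RR]
  rd@[9:6]=0xe ⇒ r14
  rs@[5:2]=0xc ⇒ r12
@+02  little-endian(fc df) = 0xdffc
  top 6b → 0x37 → jz [J]
  imm@[9:0]=0x3fc (s10→-4) ⇒ #-4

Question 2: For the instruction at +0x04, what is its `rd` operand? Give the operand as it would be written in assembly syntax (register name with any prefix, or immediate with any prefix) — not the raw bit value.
@+04  little-endian(24 bd) = 0xbd24
  op=0xbd24>>10=0x2f ⇒ shl (RR)
  rd: (w>>6)&0xf=0x4 → si
  rs: (w>>2)&0xf=0x9 → r9

si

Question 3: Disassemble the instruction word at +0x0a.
@+0a  little-endian(4c a6) = 0xa64c
  top 6b → 0x29 → srl [RR]
  rd: (w>>6)&0xf=0x9 → r9
  rs: (w>>2)&0xf=0x3 → dx

srl r9, dx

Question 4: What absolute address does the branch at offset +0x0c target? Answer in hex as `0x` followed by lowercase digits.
0x7c7a

off 0x0c: read f2 df as little → 0xdff2
  top 6b → 0x37 → jz [J]
  [9:0] imm=1010 (s10→-14) = #-14
  target = base 0x7c7a + off 0x0c + 2 + imm -14 = 0x7c7a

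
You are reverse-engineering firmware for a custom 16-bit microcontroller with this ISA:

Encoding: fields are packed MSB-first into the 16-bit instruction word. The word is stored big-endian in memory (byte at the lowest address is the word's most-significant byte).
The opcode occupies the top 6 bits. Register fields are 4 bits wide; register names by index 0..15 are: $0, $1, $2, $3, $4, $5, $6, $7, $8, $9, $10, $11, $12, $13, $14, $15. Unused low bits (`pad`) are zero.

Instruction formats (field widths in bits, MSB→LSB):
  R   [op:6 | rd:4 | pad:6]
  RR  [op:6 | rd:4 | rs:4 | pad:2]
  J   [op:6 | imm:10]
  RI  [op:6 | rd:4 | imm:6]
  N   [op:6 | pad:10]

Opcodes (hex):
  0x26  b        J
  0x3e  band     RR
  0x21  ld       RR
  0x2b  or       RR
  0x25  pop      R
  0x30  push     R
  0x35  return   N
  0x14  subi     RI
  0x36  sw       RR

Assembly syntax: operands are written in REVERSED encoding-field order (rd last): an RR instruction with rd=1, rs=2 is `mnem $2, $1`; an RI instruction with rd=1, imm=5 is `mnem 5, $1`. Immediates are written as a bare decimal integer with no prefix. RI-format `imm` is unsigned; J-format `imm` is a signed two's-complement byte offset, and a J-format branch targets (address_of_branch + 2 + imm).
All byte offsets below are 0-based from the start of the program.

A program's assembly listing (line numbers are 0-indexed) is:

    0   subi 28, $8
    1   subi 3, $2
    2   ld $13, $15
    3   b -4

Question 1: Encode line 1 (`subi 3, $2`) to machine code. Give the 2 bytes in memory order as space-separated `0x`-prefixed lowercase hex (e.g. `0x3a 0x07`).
1. subi fields op=0x14:6|rd=2:4|imm=3:6 → word 5083h → 50 83

0x50 0x83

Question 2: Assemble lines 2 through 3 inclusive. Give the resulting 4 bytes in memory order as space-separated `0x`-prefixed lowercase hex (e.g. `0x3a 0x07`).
line 2 (ld): pack op=0x21:6|rd=15:4|rs=13:4|pad=0:2 = 0x87f4; big→ 87 f4
line 3 (b): pack op=0x26:6|imm=-4:10 = 0x9bfc; big→ 9b fc

0x87 0xf4 0x9b 0xfc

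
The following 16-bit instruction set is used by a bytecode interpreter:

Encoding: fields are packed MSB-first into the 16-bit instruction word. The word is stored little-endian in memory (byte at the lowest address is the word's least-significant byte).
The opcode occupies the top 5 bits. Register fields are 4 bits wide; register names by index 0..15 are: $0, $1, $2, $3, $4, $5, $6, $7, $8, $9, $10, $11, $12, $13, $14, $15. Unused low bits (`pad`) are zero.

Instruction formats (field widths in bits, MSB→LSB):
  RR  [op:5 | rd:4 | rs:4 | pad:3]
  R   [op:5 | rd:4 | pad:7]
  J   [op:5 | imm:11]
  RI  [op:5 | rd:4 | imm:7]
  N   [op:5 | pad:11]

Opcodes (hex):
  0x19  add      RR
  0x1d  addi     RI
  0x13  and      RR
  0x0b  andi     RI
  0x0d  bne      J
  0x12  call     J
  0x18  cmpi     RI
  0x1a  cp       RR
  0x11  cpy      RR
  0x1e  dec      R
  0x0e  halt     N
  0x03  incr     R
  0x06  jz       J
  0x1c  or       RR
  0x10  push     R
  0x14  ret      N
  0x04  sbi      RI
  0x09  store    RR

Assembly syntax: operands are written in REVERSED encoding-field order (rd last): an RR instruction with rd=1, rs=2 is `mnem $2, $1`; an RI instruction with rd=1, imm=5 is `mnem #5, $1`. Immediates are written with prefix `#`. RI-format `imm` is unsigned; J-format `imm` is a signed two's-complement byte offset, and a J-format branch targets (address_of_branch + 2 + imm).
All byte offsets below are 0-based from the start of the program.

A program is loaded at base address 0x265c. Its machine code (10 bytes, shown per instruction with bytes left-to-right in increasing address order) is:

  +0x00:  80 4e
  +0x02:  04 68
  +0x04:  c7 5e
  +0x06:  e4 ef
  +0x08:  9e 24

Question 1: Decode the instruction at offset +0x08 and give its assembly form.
sbi #30, $9

@+08  little-endian(9e 24) = 0x249e
  top 5b → 0x4 → sbi [RI]
  rd: (w>>7)&0xf=0x9 → $9
  imm: (w>>0)&0x7f=0x1e → #30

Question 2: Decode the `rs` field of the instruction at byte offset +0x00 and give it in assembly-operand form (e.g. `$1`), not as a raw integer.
[00] 80 4e → 0x4e80
  op=0x4e80>>11=0x9 ⇒ store (RR)
  rd@[10:7]=0xd ⇒ $13
  rs@[6:3]=0x0 ⇒ $0

$0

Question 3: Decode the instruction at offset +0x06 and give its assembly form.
addi #100, $15

off 0x06: read e4 ef as little → 0xefe4
  top 5b → 0x1d → addi [RI]
  [10:7] rd=15 = $15
  [6:0] imm=100 = #100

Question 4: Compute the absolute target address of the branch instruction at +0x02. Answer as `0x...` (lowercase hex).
[02] 04 68 → 0x6804
  opcode bits[15:11]=0xd: bne/J
  imm@[10:0]=0x4 ⇒ #4
  target = base 0x265c + off 0x02 + 2 + imm 4 = 0x2664

0x2664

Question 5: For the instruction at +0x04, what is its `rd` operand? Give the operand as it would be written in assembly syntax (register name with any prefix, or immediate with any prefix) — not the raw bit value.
+0x04: c7 5e ⇒ word 0x5ec7 (little)
  op=0x5ec7>>11=0xb ⇒ andi (RI)
  [10:7] rd=13 = $13
  [6:0] imm=71 = #71

$13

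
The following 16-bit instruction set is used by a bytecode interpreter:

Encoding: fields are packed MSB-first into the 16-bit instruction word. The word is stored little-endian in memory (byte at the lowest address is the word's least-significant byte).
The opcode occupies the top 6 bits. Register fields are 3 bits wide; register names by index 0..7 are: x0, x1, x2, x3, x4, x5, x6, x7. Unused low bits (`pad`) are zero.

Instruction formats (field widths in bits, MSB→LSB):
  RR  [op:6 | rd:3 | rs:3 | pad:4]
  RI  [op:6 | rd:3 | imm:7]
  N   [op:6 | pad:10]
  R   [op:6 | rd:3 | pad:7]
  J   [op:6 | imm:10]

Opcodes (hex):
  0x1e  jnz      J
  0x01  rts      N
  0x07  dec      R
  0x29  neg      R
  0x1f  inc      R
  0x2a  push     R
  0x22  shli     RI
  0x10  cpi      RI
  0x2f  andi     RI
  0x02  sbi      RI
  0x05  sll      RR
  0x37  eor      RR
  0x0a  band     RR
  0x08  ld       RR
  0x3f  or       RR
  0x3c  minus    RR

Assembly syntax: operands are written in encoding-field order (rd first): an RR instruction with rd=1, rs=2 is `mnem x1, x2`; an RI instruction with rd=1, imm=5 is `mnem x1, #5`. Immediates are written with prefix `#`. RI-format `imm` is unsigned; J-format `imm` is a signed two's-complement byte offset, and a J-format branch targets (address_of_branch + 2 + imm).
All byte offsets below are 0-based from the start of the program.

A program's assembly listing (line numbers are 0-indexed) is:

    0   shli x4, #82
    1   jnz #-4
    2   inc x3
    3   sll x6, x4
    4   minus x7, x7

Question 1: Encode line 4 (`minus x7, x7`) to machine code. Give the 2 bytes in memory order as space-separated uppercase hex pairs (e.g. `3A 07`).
F0 F3

L4: minus op=0x3c:6|rd=7:3|rs=7:3|pad=0:4 ⇒ 0xf3f0 ⇒ little f0 f3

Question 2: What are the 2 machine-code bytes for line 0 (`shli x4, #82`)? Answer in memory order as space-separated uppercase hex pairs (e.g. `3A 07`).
L0: shli op=0x22:6|rd=4:3|imm=82:7 ⇒ 0x8a52 ⇒ little 52 8a

52 8A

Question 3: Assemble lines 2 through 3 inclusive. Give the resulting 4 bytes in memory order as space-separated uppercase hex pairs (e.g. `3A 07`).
80 7D 40 17

line 2 (inc): pack op=0x1f:6|rd=3:3|pad=0:7 = 0x7d80; little→ 80 7d
line 3 (sll): pack op=0x5:6|rd=6:3|rs=4:3|pad=0:4 = 0x1740; little→ 40 17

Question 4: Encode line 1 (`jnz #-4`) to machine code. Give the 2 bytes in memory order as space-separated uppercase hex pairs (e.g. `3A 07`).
L1: jnz op=0x1e:6|imm=-4:10 ⇒ 0x7bfc ⇒ little fc 7b

FC 7B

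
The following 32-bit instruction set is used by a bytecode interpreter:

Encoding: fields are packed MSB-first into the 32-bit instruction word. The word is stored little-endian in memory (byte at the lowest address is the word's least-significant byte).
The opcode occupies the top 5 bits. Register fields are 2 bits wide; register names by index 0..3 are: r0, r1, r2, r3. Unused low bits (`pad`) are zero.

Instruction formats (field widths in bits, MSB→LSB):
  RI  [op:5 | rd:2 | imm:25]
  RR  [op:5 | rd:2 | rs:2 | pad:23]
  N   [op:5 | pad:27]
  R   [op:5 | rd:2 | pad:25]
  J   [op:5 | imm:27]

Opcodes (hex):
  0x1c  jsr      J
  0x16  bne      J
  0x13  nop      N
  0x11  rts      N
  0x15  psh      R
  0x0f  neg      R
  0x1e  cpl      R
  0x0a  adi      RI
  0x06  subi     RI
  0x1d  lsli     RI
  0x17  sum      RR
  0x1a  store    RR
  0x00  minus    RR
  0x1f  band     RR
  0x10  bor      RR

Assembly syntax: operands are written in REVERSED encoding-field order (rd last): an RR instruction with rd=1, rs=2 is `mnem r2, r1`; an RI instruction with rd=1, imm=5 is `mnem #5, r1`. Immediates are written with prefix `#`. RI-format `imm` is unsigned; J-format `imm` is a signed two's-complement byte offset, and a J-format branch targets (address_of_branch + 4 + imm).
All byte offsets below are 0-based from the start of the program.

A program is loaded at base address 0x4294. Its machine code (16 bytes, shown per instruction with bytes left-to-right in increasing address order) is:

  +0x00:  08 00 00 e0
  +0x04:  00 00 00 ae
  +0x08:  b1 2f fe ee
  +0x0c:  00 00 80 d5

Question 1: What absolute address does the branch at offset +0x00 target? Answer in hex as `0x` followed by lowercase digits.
+0x00: 08 00 00 e0 ⇒ word 0xe0000008 (little)
  opcode bits[31:27]=0x1c: jsr/J
  [26:0] imm=8 = #8
  target = base 0x4294 + off 0x00 + 4 + imm 8 = 0x42a0

0x42a0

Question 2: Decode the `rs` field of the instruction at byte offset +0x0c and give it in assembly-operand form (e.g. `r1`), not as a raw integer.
r3

[0c] 00 00 80 d5 → 0xd5800000
  top 5b → 0x1a → store [RR]
  rd@[26:25]=0x2 ⇒ r2
  rs@[24:23]=0x3 ⇒ r3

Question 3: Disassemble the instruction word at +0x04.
psh r3

+0x04: 00 00 00 ae ⇒ word 0xae000000 (little)
  opcode bits[31:27]=0x15: psh/R
  rd: (w>>25)&0x3=0x3 → r3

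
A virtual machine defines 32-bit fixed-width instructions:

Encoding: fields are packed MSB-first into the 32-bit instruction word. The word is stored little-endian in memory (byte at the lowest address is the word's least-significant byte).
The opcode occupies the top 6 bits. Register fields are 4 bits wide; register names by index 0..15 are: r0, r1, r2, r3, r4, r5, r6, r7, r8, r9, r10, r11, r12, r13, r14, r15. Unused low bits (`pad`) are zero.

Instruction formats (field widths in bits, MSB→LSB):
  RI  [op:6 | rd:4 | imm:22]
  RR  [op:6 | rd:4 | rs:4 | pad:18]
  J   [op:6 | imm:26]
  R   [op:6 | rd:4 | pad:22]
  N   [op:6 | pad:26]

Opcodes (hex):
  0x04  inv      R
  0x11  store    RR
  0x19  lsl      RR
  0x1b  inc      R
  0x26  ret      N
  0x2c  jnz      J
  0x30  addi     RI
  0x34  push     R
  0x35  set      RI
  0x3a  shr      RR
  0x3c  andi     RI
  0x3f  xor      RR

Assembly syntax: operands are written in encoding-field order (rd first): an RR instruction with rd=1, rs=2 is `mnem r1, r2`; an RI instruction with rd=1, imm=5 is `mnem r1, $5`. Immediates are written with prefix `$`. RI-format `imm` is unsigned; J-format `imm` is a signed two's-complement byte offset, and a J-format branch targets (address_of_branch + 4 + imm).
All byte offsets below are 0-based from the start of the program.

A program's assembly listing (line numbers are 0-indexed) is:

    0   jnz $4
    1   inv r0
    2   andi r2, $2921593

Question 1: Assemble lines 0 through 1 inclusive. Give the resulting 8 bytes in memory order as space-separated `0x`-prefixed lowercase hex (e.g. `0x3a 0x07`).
line 0 (jnz): pack op=0x2c:6|imm=4:26 = 0xb0000004; little→ 04 00 00 b0
line 1 (inv): pack op=0x4:6|rd=0:4|pad=0:22 = 0x10000000; little→ 00 00 00 10

0x04 0x00 0x00 0xb0 0x00 0x00 0x00 0x10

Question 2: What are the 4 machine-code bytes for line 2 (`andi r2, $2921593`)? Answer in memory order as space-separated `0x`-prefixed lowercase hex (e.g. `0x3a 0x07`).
0x79 0x94 0xac 0xf0

L2: andi op=0x3c:6|rd=2:4|imm=2921593:22 ⇒ 0xf0ac9479 ⇒ little 79 94 ac f0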